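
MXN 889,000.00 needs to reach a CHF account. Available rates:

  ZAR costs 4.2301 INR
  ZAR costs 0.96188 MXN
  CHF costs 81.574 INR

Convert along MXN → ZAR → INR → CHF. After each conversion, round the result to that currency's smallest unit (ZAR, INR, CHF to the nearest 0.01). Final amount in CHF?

CHF 47,926.94

MXN 889,000.00 ÷ 0.96188 = ZAR 924,231.71
ZAR 924,231.71 × 4.2301 = INR 3,909,592.56
INR 3,909,592.56 ÷ 81.574 = CHF 47,926.94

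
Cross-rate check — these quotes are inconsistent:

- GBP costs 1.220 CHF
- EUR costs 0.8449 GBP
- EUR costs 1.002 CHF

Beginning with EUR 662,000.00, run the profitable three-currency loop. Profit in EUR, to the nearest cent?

Profit: EUR 19,013.01

Profitable loop is EUR → GBP → CHF → EUR:
EUR 662,000.00 × 0.8449 = GBP 559,323.80
GBP 559,323.80 × 1.220 = CHF 682,375.04
CHF 682,375.04 ÷ 1.002 = EUR 681,013.01
Profit = EUR 681,013.01 − EUR 662,000.00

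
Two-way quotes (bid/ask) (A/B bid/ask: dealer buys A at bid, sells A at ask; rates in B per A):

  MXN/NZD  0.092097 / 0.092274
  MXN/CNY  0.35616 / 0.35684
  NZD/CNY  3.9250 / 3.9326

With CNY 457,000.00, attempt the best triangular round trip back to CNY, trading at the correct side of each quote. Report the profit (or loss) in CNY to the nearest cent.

Net profit: CNY 5,943.31

Best loop CNY → MXN → NZD → CNY:
CNY 457,000.00 ÷ 0.35684 (buy MXN at ask) = MXN 1,280,686.02
MXN 1,280,686.02 × 0.092097 (sell MXN at bid) = NZD 117,947.34
NZD 117,947.34 × 3.9250 (sell NZD at bid) = CNY 462,943.31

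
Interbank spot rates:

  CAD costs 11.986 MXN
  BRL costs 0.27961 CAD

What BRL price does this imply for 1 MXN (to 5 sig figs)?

MXN/BRL = 0.29838

1 MXN ÷ 11.986 = 0.0834307 CAD
0.0834307 CAD ÷ 0.27961 = 0.298382 BRL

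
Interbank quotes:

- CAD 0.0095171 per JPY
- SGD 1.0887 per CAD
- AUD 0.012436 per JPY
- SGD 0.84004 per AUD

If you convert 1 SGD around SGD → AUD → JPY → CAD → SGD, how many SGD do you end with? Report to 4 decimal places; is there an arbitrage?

Around SGD → AUD → JPY → CAD → SGD: 1 ÷ 0.84004 ÷ 0.012436 × 0.0095171 × 1.0887 = 0.991818
Product < 1; profitable direction is SGD → CAD → JPY → AUD → SGD.

0.9918 (arbitrage exists)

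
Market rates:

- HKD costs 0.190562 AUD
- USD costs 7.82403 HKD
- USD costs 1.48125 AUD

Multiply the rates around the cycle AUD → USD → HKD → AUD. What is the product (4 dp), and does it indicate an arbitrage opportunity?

1.0066 (arbitrage exists)

Around AUD → USD → HKD → AUD: 1 ÷ 1.48125 × 7.82403 × 0.190562 = 1.006557
Product > 1; profitable direction is AUD → USD → HKD → AUD.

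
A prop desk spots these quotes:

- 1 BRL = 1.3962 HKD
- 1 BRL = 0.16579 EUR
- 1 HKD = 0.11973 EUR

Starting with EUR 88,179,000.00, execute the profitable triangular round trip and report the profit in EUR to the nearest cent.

Profit: EUR 732,401.08

Profitable loop is EUR → BRL → HKD → EUR:
EUR 88,179,000.00 ÷ 0.16579 = BRL 531,871,644.85
BRL 531,871,644.85 × 1.3962 = HKD 742,599,190.54
HKD 742,599,190.54 × 0.11973 = EUR 88,911,401.08
Profit = EUR 88,911,401.08 − EUR 88,179,000.00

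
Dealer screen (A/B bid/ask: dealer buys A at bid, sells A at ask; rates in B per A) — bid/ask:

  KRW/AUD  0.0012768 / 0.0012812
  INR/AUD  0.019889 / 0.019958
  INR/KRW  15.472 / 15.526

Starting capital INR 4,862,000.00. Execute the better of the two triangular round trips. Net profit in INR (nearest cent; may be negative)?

Net result: INR -711.56 (no profitable arbitrage after spreads)

Best loop INR → AUD → KRW → INR:
INR 4,862,000.00 × 0.019889 (sell INR at bid) = AUD 96,700.32
AUD 96,700.32 ÷ 0.0012812 (buy KRW at ask) = KRW 75,476,364
KRW 75,476,364 ÷ 15.526 (buy INR at ask) = INR 4,861,288.44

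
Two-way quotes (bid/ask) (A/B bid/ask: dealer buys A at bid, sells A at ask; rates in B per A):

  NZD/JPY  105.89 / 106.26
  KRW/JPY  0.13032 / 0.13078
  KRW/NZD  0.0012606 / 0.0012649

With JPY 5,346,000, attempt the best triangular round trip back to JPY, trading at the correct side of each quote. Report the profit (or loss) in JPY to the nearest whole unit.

Best loop JPY → KRW → NZD → JPY:
JPY 5,346,000 ÷ 0.13078 (buy KRW at ask) = KRW 40,877,810
KRW 40,877,810 × 0.0012606 (sell KRW at bid) = NZD 51,530.57
NZD 51,530.57 × 105.89 (sell NZD at bid) = JPY 5,456,572

Net profit: JPY 110,572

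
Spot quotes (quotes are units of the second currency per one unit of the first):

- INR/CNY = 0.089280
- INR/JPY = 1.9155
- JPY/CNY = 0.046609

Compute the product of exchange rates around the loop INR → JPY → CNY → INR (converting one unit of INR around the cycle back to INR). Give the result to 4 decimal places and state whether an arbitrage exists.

1.0000 (no arbitrage)

Around INR → JPY → CNY → INR: 1 × 1.9155 × 0.046609 ÷ 0.089280 = 0.999995
Product ≈ 1 (deviation 0.001%, within rounding noise).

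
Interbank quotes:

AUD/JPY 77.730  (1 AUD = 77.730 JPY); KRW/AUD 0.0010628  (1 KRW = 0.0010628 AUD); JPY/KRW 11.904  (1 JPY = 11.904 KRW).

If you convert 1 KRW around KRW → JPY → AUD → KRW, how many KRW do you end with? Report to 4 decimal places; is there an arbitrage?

Around KRW → JPY → AUD → KRW: 1 ÷ 11.904 ÷ 77.730 ÷ 0.0010628 = 1.016873
Product > 1; profitable direction is KRW → JPY → AUD → KRW.

1.0169 (arbitrage exists)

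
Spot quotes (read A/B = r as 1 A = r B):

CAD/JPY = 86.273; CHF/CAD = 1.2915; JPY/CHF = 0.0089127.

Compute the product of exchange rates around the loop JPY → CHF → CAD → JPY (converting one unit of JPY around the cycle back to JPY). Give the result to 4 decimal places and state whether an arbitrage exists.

Around JPY → CHF → CAD → JPY: 1 × 0.0089127 × 1.2915 × 86.273 = 0.993067
Product < 1; profitable direction is JPY → CAD → CHF → JPY.

0.9931 (arbitrage exists)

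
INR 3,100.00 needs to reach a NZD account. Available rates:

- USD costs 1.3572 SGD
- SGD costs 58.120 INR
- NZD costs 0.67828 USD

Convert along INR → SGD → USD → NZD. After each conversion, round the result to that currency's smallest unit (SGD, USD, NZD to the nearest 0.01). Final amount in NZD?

NZD 57.94

INR 3,100.00 ÷ 58.120 = SGD 53.34
SGD 53.34 ÷ 1.3572 = USD 39.30
USD 39.30 ÷ 0.67828 = NZD 57.94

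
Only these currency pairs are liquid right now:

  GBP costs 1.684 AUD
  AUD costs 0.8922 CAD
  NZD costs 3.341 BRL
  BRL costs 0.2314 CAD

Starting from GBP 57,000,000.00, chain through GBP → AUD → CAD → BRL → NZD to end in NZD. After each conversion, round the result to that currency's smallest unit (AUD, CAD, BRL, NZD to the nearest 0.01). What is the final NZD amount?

GBP 57,000,000.00 × 1.684 = AUD 95,988,000.00
AUD 95,988,000.00 × 0.8922 = CAD 85,640,493.60
CAD 85,640,493.60 ÷ 0.2314 = BRL 370,097,206.57
BRL 370,097,206.57 ÷ 3.341 = NZD 110,774,380.89

NZD 110,774,380.89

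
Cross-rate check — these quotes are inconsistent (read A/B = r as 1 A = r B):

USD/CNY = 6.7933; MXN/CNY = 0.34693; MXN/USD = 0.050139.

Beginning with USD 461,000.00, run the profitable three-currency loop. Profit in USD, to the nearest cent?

Profit: USD 8,554.84

Profitable loop is USD → MXN → CNY → USD:
USD 461,000.00 ÷ 0.050139 = MXN 9,194,439.46
MXN 9,194,439.46 × 0.34693 = CNY 3,189,826.88
CNY 3,189,826.88 ÷ 6.7933 = USD 469,554.84
Profit = USD 469,554.84 − USD 461,000.00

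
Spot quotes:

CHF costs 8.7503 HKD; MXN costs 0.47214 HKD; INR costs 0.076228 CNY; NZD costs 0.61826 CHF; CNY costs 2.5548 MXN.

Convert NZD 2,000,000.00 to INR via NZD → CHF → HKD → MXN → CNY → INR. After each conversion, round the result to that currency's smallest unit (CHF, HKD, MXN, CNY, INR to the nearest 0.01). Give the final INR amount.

NZD 2,000,000.00 × 0.61826 = CHF 1,236,520.00
CHF 1,236,520.00 × 8.7503 = HKD 10,819,920.96
HKD 10,819,920.96 ÷ 0.47214 = MXN 22,916,764.01
MXN 22,916,764.01 ÷ 2.5548 = CNY 8,970,081.42
CNY 8,970,081.42 ÷ 0.076228 = INR 117,674,364.01

INR 117,674,364.01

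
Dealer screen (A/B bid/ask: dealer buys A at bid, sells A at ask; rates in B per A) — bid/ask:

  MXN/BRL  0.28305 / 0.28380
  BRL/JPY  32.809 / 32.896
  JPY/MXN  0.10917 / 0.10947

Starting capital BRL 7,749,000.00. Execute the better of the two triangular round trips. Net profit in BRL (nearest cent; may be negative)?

Net profit: BRL 107,066.01

Best loop BRL → JPY → MXN → BRL:
BRL 7,749,000.00 × 32.809 (sell BRL at bid) = JPY 254,236,941
JPY 254,236,941 × 0.10917 (sell JPY at bid) = MXN 27,755,046.85
MXN 27,755,046.85 × 0.28305 (sell MXN at bid) = BRL 7,856,066.01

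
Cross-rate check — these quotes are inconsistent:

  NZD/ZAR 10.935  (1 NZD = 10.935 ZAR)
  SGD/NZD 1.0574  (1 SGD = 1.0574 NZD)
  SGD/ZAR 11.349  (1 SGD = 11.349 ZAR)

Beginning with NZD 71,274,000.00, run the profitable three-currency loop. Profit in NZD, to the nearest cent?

Profit: NZD 1,341,884.25

Profitable loop is NZD → ZAR → SGD → NZD:
NZD 71,274,000.00 × 10.935 = ZAR 779,381,190.00
ZAR 779,381,190.00 ÷ 11.349 = SGD 68,673,996.83
SGD 68,673,996.83 × 1.0574 = NZD 72,615,884.25
Profit = NZD 72,615,884.25 − NZD 71,274,000.00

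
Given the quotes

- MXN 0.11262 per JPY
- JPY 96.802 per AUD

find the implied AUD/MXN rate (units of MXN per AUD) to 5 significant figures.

1 AUD × 96.802 = 96.802 JPY
96.802 JPY × 0.11262 = 10.9018 MXN

AUD/MXN = 10.902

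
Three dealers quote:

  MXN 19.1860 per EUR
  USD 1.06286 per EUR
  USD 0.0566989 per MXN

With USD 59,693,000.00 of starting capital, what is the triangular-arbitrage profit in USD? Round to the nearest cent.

Profitable loop is USD → EUR → MXN → USD:
USD 59,693,000.00 ÷ 1.06286 = EUR 56,162,617.84
EUR 56,162,617.84 × 19.1860 = MXN 1,077,535,985.92
MXN 1,077,535,985.92 × 0.0566989 = USD 61,095,105.11
Profit = USD 61,095,105.11 − USD 59,693,000.00

Profit: USD 1,402,105.11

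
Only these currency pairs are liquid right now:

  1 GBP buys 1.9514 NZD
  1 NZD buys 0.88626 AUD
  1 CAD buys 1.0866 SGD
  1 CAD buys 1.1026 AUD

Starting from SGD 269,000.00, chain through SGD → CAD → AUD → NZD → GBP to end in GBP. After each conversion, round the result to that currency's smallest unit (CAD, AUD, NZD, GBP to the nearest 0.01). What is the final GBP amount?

SGD 269,000.00 ÷ 1.0866 = CAD 247,561.20
CAD 247,561.20 × 1.1026 = AUD 272,960.98
AUD 272,960.98 ÷ 0.88626 = NZD 307,991.99
NZD 307,991.99 ÷ 1.9514 = GBP 157,831.30

GBP 157,831.30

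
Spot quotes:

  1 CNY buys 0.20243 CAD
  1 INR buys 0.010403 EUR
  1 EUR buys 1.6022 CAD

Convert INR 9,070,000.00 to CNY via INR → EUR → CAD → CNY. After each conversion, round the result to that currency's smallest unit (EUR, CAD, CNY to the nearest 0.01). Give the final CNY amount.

INR 9,070,000.00 × 0.010403 = EUR 94,355.21
EUR 94,355.21 × 1.6022 = CAD 151,175.92
CAD 151,175.92 ÷ 0.20243 = CNY 746,805.91

CNY 746,805.91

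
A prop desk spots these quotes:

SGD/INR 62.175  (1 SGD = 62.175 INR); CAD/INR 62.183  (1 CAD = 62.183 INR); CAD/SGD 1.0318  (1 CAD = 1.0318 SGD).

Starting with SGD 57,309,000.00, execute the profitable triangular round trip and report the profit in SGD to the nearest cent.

Profitable loop is SGD → INR → CAD → SGD:
SGD 57,309,000.00 × 62.175 = INR 3,563,187,075.00
INR 3,563,187,075.00 ÷ 62.183 = CAD 57,301,627.05
CAD 57,301,627.05 × 1.0318 = SGD 59,123,818.79
Profit = SGD 59,123,818.79 − SGD 57,309,000.00

Profit: SGD 1,814,818.79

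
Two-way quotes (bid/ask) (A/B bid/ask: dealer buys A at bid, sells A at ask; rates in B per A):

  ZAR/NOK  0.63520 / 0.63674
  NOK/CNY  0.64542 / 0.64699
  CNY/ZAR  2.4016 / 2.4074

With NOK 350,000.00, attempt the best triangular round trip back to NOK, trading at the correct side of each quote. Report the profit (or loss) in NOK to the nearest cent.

Best loop NOK → ZAR → CNY → NOK:
NOK 350,000.00 ÷ 0.63674 (buy ZAR at ask) = ZAR 549,674.91
ZAR 549,674.91 ÷ 2.4074 (buy CNY at ask) = CNY 228,327.20
CNY 228,327.20 ÷ 0.64699 (buy NOK at ask) = NOK 352,906.85

Net profit: NOK 2,906.85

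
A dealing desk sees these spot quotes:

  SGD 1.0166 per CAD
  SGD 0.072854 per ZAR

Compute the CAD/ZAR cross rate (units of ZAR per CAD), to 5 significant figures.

CAD/ZAR = 13.954

1 CAD × 1.0166 = 1.0166 SGD
1.0166 SGD ÷ 0.072854 = 13.9539 ZAR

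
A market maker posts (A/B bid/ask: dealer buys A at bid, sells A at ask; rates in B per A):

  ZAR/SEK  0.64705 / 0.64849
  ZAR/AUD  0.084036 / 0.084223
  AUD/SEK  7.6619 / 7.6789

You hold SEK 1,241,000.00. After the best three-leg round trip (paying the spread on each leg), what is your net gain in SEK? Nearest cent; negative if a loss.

Best loop SEK → AUD → ZAR → SEK:
SEK 1,241,000.00 ÷ 7.6789 (buy AUD at ask) = AUD 161,611.69
AUD 161,611.69 ÷ 0.084223 (buy ZAR at ask) = ZAR 1,918,854.58
ZAR 1,918,854.58 × 0.64705 (sell ZAR at bid) = SEK 1,241,594.86

Net profit: SEK 594.86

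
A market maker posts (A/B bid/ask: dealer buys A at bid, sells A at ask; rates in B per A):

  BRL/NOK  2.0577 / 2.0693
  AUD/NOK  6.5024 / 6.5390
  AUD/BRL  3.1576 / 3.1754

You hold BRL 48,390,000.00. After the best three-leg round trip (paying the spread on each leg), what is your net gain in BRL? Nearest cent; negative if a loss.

Best loop BRL → NOK → AUD → BRL:
BRL 48,390,000.00 × 2.0577 (sell BRL at bid) = NOK 99,572,103.00
NOK 99,572,103.00 ÷ 6.5390 (buy AUD at ask) = AUD 15,227,420.55
AUD 15,227,420.55 × 3.1576 (sell AUD at bid) = BRL 48,082,103.14

Net result: BRL -307,896.86 (no profitable arbitrage after spreads)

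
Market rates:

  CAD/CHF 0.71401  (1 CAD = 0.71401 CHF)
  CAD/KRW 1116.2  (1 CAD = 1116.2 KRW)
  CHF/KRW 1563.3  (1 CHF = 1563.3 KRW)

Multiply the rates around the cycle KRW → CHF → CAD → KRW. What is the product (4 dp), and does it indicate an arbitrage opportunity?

Around KRW → CHF → CAD → KRW: 1 ÷ 1563.3 ÷ 0.71401 × 1116.2 = 0.999989
Product ≈ 1 (deviation 0.001%, within rounding noise).

1.0000 (no arbitrage)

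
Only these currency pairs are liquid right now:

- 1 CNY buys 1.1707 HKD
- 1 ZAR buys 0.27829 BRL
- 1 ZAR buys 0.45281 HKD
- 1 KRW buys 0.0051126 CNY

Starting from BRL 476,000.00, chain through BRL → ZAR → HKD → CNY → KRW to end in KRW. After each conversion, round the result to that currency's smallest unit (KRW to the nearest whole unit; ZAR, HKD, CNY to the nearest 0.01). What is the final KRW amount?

KRW 129,401,089

BRL 476,000.00 ÷ 0.27829 = ZAR 1,710,445.94
ZAR 1,710,445.94 × 0.45281 = HKD 774,507.03
HKD 774,507.03 ÷ 1.1707 = CNY 661,576.01
CNY 661,576.01 ÷ 0.0051126 = KRW 129,401,089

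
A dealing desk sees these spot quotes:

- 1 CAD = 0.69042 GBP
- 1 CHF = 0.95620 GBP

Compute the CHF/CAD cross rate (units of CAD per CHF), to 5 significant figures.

CHF/CAD = 1.3850

1 CHF × 0.95620 = 0.9562 GBP
0.9562 GBP ÷ 0.69042 = 1.38495 CAD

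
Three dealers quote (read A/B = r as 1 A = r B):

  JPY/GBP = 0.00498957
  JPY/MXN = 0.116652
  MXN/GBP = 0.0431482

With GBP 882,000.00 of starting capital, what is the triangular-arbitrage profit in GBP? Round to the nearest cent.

Profit: GBP 7,734.31

Profitable loop is GBP → JPY → MXN → GBP:
GBP 882,000.00 ÷ 0.00498957 = JPY 176,768,740
JPY 176,768,740 × 0.116652 = MXN 20,620,427.01
MXN 20,620,427.01 × 0.0431482 = GBP 889,734.31
Profit = GBP 889,734.31 − GBP 882,000.00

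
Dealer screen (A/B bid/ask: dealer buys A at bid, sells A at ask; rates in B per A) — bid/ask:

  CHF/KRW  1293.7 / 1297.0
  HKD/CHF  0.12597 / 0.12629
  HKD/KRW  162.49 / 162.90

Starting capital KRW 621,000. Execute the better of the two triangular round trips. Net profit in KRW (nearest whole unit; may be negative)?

Best loop KRW → HKD → CHF → KRW:
KRW 621,000 ÷ 162.90 (buy HKD at ask) = HKD 3,812.15
HKD 3,812.15 × 0.12597 (sell HKD at bid) = CHF 480.22
CHF 480.22 × 1293.7 (sell CHF at bid) = KRW 621,257

Net profit: KRW 257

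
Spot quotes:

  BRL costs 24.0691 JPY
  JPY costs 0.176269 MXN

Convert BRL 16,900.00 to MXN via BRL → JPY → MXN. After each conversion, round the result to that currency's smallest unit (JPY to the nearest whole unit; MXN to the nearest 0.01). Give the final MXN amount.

MXN 71,700.59

BRL 16,900.00 × 24.0691 = JPY 406,768
JPY 406,768 × 0.176269 = MXN 71,700.59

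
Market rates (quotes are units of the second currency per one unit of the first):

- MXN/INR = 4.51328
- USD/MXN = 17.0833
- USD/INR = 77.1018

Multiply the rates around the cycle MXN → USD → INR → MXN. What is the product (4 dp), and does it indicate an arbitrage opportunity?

Around MXN → USD → INR → MXN: 1 ÷ 17.0833 × 77.1018 ÷ 4.51328 = 1.000001
Product ≈ 1 (deviation 0.000%, within rounding noise).

1.0000 (no arbitrage)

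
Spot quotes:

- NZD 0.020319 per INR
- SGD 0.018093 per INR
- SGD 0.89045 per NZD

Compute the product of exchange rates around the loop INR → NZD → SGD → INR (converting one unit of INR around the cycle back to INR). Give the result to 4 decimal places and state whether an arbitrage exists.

Around INR → NZD → SGD → INR: 1 × 0.020319 × 0.89045 ÷ 0.018093 = 1.000003
Product ≈ 1 (deviation 0.000%, within rounding noise).

1.0000 (no arbitrage)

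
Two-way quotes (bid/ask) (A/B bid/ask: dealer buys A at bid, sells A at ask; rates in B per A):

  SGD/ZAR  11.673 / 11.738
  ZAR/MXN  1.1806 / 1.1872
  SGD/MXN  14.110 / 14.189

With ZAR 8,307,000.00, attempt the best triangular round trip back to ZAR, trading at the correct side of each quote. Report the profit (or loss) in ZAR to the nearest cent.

Net profit: ZAR 104,108.42

Best loop ZAR → SGD → MXN → ZAR:
ZAR 8,307,000.00 ÷ 11.738 (buy SGD at ask) = SGD 707,701.48
SGD 707,701.48 × 14.110 (sell SGD at bid) = MXN 9,985,667.92
MXN 9,985,667.92 ÷ 1.1872 (buy ZAR at ask) = ZAR 8,411,108.42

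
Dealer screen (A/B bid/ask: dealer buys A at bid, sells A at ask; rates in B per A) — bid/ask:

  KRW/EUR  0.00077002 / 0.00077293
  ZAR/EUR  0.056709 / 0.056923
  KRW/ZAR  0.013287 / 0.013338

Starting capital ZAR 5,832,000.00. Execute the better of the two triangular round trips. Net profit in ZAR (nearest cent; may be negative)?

Net profit: ZAR 82,813.11

Best loop ZAR → KRW → EUR → ZAR:
ZAR 5,832,000.00 ÷ 0.013338 (buy KRW at ask) = KRW 437,246,964
KRW 437,246,964 × 0.00077002 (sell KRW at bid) = EUR 336,688.91
EUR 336,688.91 ÷ 0.056923 (buy ZAR at ask) = ZAR 5,914,813.11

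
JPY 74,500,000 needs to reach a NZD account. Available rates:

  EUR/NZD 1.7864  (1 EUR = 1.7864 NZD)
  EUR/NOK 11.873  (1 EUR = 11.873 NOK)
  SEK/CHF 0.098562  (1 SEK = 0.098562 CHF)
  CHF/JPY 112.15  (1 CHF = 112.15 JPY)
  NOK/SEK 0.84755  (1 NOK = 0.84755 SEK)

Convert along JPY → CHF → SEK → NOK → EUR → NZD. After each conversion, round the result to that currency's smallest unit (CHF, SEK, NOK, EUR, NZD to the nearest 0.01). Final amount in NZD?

JPY 74,500,000 ÷ 112.15 = CHF 664,288.90
CHF 664,288.90 ÷ 0.098562 = SEK 6,739,807.43
SEK 6,739,807.43 ÷ 0.84755 = NOK 7,952,105.99
NOK 7,952,105.99 ÷ 11.873 = EUR 669,763.83
EUR 669,763.83 × 1.7864 = NZD 1,196,466.11

NZD 1,196,466.11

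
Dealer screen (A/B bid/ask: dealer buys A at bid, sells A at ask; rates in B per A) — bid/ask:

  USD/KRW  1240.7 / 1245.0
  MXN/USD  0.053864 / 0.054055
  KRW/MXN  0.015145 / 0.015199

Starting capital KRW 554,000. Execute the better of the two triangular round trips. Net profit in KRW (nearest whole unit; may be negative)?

Best loop KRW → MXN → USD → KRW:
KRW 554,000 × 0.015145 (sell KRW at bid) = MXN 8,390.33
MXN 8,390.33 × 0.053864 (sell MXN at bid) = USD 451.94
USD 451.94 × 1240.7 (sell USD at bid) = KRW 560,718

Net profit: KRW 6,718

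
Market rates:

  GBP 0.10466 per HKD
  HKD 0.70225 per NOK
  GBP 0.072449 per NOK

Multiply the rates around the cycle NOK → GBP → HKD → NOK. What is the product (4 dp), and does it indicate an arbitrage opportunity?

Around NOK → GBP → HKD → NOK: 1 × 0.072449 ÷ 0.10466 ÷ 0.70225 = 0.985734
Product < 1; profitable direction is NOK → HKD → GBP → NOK.

0.9857 (arbitrage exists)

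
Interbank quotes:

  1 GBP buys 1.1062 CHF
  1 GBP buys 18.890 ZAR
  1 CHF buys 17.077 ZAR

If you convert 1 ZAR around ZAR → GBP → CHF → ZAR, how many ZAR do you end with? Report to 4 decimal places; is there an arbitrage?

1.0000 (no arbitrage)

Around ZAR → GBP → CHF → ZAR: 1 ÷ 18.890 × 1.1062 × 17.077 = 1.000031
Product ≈ 1 (deviation 0.003%, within rounding noise).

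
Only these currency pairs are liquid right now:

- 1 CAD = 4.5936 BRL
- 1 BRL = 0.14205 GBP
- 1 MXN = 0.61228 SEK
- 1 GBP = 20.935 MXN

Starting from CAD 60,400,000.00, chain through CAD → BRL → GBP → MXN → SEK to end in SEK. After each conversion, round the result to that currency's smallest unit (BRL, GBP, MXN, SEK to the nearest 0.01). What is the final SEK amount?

SEK 505,189,587.35

CAD 60,400,000.00 × 4.5936 = BRL 277,453,440.00
BRL 277,453,440.00 × 0.14205 = GBP 39,412,261.15
GBP 39,412,261.15 × 20.935 = MXN 825,095,687.18
MXN 825,095,687.18 × 0.61228 = SEK 505,189,587.35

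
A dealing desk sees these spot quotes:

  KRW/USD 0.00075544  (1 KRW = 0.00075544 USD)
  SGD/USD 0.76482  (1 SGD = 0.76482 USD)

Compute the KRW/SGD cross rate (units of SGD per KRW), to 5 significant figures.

1 KRW × 0.00075544 = 0.00075544 USD
0.00075544 USD ÷ 0.76482 = 0.000987736 SGD

KRW/SGD = 0.00098774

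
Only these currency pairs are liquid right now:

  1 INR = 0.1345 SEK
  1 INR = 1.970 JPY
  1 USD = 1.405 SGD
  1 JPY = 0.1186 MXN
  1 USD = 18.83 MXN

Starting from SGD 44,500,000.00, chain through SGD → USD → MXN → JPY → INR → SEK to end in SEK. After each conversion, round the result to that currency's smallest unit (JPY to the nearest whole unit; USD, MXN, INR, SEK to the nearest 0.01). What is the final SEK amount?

SEK 343,324,958.21

SGD 44,500,000.00 ÷ 1.405 = USD 31,672,597.86
USD 31,672,597.86 × 18.83 = MXN 596,395,017.70
MXN 596,395,017.70 ÷ 0.1186 = JPY 5,028,625,782
JPY 5,028,625,782 ÷ 1.970 = INR 2,552,601,919.80
INR 2,552,601,919.80 × 0.1345 = SEK 343,324,958.21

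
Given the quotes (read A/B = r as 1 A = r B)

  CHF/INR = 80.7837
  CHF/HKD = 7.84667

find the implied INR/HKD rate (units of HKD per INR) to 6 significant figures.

1 INR ÷ 80.7837 = 0.0123787 CHF
0.0123787 CHF × 7.84667 = 0.0971318 HKD

INR/HKD = 0.0971318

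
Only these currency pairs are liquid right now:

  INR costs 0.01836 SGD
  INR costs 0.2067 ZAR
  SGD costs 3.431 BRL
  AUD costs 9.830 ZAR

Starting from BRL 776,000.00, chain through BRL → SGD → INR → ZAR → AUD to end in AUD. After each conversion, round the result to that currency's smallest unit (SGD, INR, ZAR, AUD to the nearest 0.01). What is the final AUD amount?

BRL 776,000.00 ÷ 3.431 = SGD 226,173.13
SGD 226,173.13 ÷ 0.01836 = INR 12,318,797.93
INR 12,318,797.93 × 0.2067 = ZAR 2,546,295.53
ZAR 2,546,295.53 ÷ 9.830 = AUD 259,033.12

AUD 259,033.12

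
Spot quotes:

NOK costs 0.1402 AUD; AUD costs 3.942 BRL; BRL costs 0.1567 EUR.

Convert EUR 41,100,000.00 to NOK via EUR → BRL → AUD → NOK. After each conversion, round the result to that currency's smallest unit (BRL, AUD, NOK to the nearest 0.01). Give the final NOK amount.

EUR 41,100,000.00 ÷ 0.1567 = BRL 262,284,620.29
BRL 262,284,620.29 ÷ 3.942 = AUD 66,535,926.00
AUD 66,535,926.00 ÷ 0.1402 = NOK 474,578,644.79

NOK 474,578,644.79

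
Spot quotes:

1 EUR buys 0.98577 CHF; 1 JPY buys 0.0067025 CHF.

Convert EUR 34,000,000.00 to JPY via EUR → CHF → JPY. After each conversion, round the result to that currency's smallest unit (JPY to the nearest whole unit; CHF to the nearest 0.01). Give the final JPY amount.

JPY 5,000,549,049

EUR 34,000,000.00 × 0.98577 = CHF 33,516,180.00
CHF 33,516,180.00 ÷ 0.0067025 = JPY 5,000,549,049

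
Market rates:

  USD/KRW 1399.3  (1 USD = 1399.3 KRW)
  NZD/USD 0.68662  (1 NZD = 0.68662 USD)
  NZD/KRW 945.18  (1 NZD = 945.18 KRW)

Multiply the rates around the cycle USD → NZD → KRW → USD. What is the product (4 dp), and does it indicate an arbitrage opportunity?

0.9838 (arbitrage exists)

Around USD → NZD → KRW → USD: 1 ÷ 0.68662 × 945.18 ÷ 1399.3 = 0.983756
Product < 1; profitable direction is USD → KRW → NZD → USD.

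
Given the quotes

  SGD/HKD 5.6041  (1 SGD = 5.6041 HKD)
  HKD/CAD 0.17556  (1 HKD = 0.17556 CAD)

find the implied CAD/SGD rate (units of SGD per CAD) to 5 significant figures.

CAD/SGD = 1.0164

1 CAD ÷ 0.17556 = 5.69606 HKD
5.69606 HKD ÷ 5.6041 = 1.01641 SGD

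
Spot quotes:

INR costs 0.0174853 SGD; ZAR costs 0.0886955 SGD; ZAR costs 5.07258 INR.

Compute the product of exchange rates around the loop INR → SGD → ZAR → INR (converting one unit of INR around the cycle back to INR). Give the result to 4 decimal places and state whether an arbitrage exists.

1.0000 (no arbitrage)

Around INR → SGD → ZAR → INR: 1 × 0.0174853 ÷ 0.0886955 × 5.07258 = 1.000001
Product ≈ 1 (deviation 0.000%, within rounding noise).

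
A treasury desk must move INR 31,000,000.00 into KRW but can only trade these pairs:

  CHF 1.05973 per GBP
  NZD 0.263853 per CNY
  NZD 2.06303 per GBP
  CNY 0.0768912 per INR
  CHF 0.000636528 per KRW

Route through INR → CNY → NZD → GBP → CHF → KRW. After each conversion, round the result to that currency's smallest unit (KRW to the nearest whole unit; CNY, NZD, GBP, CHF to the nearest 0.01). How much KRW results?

KRW 507,542,653

INR 31,000,000.00 × 0.0768912 = CNY 2,383,627.20
CNY 2,383,627.20 × 0.263853 = NZD 628,927.19
NZD 628,927.19 ÷ 2.06303 = GBP 304,856.06
GBP 304,856.06 × 1.05973 = CHF 323,065.11
CHF 323,065.11 ÷ 0.000636528 = KRW 507,542,653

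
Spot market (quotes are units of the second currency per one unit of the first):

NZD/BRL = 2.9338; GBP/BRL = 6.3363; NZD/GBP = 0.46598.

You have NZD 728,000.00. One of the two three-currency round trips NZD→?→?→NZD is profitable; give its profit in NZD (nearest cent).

Profit: NZD 4,662.36

Profitable loop is NZD → GBP → BRL → NZD:
NZD 728,000.00 × 0.46598 = GBP 339,233.44
GBP 339,233.44 × 6.3363 = BRL 2,149,484.85
BRL 2,149,484.85 ÷ 2.9338 = NZD 732,662.36
Profit = NZD 732,662.36 − NZD 728,000.00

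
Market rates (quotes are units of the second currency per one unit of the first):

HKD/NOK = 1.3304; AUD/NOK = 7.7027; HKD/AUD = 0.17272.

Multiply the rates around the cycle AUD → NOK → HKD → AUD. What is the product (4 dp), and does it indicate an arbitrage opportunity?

Around AUD → NOK → HKD → AUD: 1 × 7.7027 ÷ 1.3304 × 0.17272 = 1.000008
Product ≈ 1 (deviation 0.001%, within rounding noise).

1.0000 (no arbitrage)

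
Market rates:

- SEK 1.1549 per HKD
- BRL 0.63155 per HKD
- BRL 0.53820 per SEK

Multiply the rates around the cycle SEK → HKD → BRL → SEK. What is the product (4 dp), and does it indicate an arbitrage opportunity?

1.0161 (arbitrage exists)

Around SEK → HKD → BRL → SEK: 1 ÷ 1.1549 × 0.63155 ÷ 0.53820 = 1.016061
Product > 1; profitable direction is SEK → HKD → BRL → SEK.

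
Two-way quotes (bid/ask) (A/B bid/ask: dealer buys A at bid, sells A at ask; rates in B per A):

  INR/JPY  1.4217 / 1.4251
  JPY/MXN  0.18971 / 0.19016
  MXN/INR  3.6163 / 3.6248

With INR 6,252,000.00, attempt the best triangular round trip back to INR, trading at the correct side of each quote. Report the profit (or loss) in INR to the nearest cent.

Best loop INR → MXN → JPY → INR:
INR 6,252,000.00 ÷ 3.6248 (buy MXN at ask) = MXN 1,724,784.82
MXN 1,724,784.82 ÷ 0.19016 (buy JPY at ask) = JPY 9,070,177
JPY 9,070,177 ÷ 1.4251 (buy INR at ask) = INR 6,364,589.70

Net profit: INR 112,589.70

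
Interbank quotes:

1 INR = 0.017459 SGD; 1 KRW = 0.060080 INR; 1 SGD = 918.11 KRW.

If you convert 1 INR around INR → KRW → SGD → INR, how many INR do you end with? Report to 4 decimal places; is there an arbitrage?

Around INR → KRW → SGD → INR: 1 ÷ 0.060080 ÷ 918.11 ÷ 0.017459 = 1.038379
Product > 1; profitable direction is INR → KRW → SGD → INR.

1.0384 (arbitrage exists)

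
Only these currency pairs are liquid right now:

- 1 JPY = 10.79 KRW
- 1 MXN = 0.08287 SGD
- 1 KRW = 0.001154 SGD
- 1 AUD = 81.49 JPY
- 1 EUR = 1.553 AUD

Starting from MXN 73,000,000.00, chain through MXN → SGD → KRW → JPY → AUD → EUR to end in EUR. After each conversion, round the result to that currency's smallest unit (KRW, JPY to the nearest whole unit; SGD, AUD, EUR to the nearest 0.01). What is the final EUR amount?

EUR 3,838,991.69

MXN 73,000,000.00 × 0.08287 = SGD 6,049,510.00
SGD 6,049,510.00 ÷ 0.001154 = KRW 5,242,209,705
KRW 5,242,209,705 ÷ 10.79 = JPY 485,839,639
JPY 485,839,639 ÷ 81.49 = AUD 5,961,954.09
AUD 5,961,954.09 ÷ 1.553 = EUR 3,838,991.69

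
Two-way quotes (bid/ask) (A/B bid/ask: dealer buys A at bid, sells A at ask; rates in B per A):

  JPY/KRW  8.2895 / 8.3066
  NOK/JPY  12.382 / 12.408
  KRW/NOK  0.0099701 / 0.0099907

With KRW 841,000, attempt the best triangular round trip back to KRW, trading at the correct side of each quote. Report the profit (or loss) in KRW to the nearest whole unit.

Net profit: KRW 19,626

Best loop KRW → NOK → JPY → KRW:
KRW 841,000 × 0.0099701 (sell KRW at bid) = NOK 8,384.85
NOK 8,384.85 × 12.382 (sell NOK at bid) = JPY 103,821
JPY 103,821 × 8.2895 (sell JPY at bid) = KRW 860,626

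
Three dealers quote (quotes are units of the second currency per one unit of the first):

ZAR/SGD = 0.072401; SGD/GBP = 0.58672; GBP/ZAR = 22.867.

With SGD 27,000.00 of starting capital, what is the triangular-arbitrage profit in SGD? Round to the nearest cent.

Profitable loop is SGD → ZAR → GBP → SGD:
SGD 27,000.00 ÷ 0.072401 = ZAR 372,923.03
ZAR 372,923.03 ÷ 22.867 = GBP 16,308.35
GBP 16,308.35 ÷ 0.58672 = SGD 27,795.80
Profit = SGD 27,795.80 − SGD 27,000.00

Profit: SGD 795.80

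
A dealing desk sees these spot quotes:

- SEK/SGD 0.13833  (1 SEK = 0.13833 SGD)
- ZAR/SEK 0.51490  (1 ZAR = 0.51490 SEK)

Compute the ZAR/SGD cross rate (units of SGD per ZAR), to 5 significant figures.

ZAR/SGD = 0.071226

1 ZAR × 0.51490 = 0.5149 SEK
0.5149 SEK × 0.13833 = 0.0712261 SGD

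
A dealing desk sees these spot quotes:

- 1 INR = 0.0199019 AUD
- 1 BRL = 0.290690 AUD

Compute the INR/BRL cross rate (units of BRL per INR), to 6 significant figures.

1 INR × 0.0199019 = 0.0199019 AUD
0.0199019 AUD ÷ 0.290690 = 0.0684643 BRL

INR/BRL = 0.0684643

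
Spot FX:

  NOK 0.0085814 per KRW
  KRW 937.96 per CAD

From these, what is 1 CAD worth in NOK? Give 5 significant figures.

CAD/NOK = 8.0490

1 CAD × 937.96 = 937.96 KRW
937.96 KRW × 0.0085814 = 8.04901 NOK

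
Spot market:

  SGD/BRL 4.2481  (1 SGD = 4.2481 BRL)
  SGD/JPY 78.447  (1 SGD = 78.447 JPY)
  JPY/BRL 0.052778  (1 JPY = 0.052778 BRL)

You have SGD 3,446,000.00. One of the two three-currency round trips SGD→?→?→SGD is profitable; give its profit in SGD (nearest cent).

Profitable loop is SGD → BRL → JPY → SGD:
SGD 3,446,000.00 × 4.2481 = BRL 14,638,952.60
BRL 14,638,952.60 ÷ 0.052778 = JPY 277,368,460
JPY 277,368,460 ÷ 78.447 = SGD 3,535,743.37
Profit = SGD 3,535,743.37 − SGD 3,446,000.00

Profit: SGD 89,743.37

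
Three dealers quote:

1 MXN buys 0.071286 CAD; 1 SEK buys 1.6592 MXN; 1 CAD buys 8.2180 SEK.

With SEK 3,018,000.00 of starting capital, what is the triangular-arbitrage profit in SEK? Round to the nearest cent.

Profitable loop is SEK → CAD → MXN → SEK:
SEK 3,018,000.00 ÷ 8.2180 = CAD 367,242.64
CAD 367,242.64 ÷ 0.071286 = MXN 5,151,679.69
MXN 5,151,679.69 ÷ 1.6592 = SEK 3,104,917.84
Profit = SEK 3,104,917.84 − SEK 3,018,000.00

Profit: SEK 86,917.84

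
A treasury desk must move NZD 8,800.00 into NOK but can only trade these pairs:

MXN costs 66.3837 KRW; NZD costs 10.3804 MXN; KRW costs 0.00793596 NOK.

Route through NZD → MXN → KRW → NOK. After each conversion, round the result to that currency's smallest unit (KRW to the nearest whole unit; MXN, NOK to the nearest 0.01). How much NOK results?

NOK 48,123.55

NZD 8,800.00 × 10.3804 = MXN 91,347.52
MXN 91,347.52 × 66.3837 = KRW 6,063,986
KRW 6,063,986 × 0.00793596 = NOK 48,123.55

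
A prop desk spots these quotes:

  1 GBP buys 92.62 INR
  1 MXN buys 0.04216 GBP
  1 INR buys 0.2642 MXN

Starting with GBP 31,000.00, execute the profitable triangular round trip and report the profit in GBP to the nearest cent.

Profitable loop is GBP → INR → MXN → GBP:
GBP 31,000.00 × 92.62 = INR 2,871,220.00
INR 2,871,220.00 × 0.2642 = MXN 758,576.32
MXN 758,576.32 × 0.04216 = GBP 31,981.58
Profit = GBP 31,981.58 − GBP 31,000.00

Profit: GBP 981.58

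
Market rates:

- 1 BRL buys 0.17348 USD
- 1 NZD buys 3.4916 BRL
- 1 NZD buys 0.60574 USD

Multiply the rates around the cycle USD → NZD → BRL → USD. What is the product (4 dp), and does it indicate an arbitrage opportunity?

1.0000 (no arbitrage)

Around USD → NZD → BRL → USD: 1 ÷ 0.60574 × 3.4916 × 0.17348 = 0.999972
Product ≈ 1 (deviation 0.003%, within rounding noise).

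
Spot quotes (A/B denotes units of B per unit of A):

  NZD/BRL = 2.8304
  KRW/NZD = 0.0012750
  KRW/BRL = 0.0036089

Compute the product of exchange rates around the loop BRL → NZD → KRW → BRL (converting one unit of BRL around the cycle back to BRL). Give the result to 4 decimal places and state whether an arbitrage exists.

1.0000 (no arbitrage)

Around BRL → NZD → KRW → BRL: 1 ÷ 2.8304 ÷ 0.0012750 × 0.0036089 = 1.000039
Product ≈ 1 (deviation 0.004%, within rounding noise).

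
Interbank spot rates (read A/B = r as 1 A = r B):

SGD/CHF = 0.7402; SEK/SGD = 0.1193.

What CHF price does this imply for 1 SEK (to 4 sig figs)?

SEK/CHF = 0.08831

1 SEK × 0.1193 = 0.1193 SGD
0.1193 SGD × 0.7402 = 0.0883059 CHF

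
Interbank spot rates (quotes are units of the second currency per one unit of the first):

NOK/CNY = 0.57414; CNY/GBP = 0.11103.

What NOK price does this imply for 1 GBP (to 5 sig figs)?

1 GBP ÷ 0.11103 = 9.00657 CNY
9.00657 CNY ÷ 0.57414 = 15.6871 NOK

GBP/NOK = 15.687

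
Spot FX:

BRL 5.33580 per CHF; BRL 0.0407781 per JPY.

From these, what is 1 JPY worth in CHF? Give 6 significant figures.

1 JPY × 0.0407781 = 0.0407781 BRL
0.0407781 BRL ÷ 5.33580 = 0.00764236 CHF

JPY/CHF = 0.00764236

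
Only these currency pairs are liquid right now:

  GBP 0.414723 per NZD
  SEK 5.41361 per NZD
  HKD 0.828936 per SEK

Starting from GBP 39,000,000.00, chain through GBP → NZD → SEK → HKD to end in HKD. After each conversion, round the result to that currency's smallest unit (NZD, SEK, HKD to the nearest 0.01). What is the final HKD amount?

GBP 39,000,000.00 ÷ 0.414723 = NZD 94,038,671.60
NZD 94,038,671.60 × 5.41361 = SEK 509,088,692.96
SEK 509,088,692.96 × 0.828936 = HKD 422,001,944.79

HKD 422,001,944.79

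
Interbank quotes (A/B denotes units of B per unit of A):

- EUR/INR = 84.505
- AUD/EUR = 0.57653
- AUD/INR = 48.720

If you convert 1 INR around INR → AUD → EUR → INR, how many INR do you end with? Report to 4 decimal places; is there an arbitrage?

1.0000 (no arbitrage)

Around INR → AUD → EUR → INR: 1 ÷ 48.720 × 0.57653 × 84.505 = 0.999993
Product ≈ 1 (deviation 0.001%, within rounding noise).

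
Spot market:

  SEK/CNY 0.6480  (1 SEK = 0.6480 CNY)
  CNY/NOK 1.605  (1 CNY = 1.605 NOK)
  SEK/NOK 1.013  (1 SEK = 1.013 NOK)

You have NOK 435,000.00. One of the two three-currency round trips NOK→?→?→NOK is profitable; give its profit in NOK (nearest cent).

Profitable loop is NOK → SEK → CNY → NOK:
NOK 435,000.00 ÷ 1.013 = SEK 429,417.57
SEK 429,417.57 × 0.6480 = CNY 278,262.59
CNY 278,262.59 × 1.605 = NOK 446,611.45
Profit = NOK 446,611.45 − NOK 435,000.00

Profit: NOK 11,611.45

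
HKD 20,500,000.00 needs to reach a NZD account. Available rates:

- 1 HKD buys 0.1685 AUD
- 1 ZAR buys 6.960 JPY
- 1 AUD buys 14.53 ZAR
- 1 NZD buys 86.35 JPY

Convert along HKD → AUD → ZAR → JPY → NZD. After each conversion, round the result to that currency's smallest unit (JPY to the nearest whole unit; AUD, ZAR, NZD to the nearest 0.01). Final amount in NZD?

NZD 4,045,444.78

HKD 20,500,000.00 × 0.1685 = AUD 3,454,250.00
AUD 3,454,250.00 × 14.53 = ZAR 50,190,252.50
ZAR 50,190,252.50 × 6.960 = JPY 349,324,157
JPY 349,324,157 ÷ 86.35 = NZD 4,045,444.78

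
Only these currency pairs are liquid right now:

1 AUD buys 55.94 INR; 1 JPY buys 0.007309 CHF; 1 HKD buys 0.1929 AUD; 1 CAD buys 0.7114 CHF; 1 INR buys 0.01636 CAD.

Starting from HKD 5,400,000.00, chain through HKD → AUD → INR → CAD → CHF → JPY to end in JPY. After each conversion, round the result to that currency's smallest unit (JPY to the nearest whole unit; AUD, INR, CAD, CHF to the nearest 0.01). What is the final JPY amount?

HKD 5,400,000.00 × 0.1929 = AUD 1,041,660.00
AUD 1,041,660.00 × 55.94 = INR 58,270,460.40
INR 58,270,460.40 × 0.01636 = CAD 953,304.73
CAD 953,304.73 × 0.7114 = CHF 678,180.98
CHF 678,180.98 ÷ 0.007309 = JPY 92,787,109

JPY 92,787,109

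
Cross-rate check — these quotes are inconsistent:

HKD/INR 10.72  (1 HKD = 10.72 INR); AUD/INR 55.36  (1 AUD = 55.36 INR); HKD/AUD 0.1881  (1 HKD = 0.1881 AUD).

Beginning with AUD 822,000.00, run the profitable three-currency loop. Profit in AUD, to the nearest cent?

Profitable loop is AUD → HKD → INR → AUD:
AUD 822,000.00 ÷ 0.1881 = HKD 4,370,015.95
HKD 4,370,015.95 × 10.72 = INR 46,846,570.97
INR 46,846,570.97 ÷ 55.36 = AUD 846,216.96
Profit = AUD 846,216.96 − AUD 822,000.00

Profit: AUD 24,216.96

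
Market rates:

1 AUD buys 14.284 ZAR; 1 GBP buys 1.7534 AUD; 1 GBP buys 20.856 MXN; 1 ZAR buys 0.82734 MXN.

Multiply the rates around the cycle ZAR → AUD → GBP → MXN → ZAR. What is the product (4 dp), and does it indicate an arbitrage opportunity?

1.0065 (arbitrage exists)

Around ZAR → AUD → GBP → MXN → ZAR: 1 ÷ 14.284 ÷ 1.7534 × 20.856 ÷ 0.82734 = 1.006506
Product > 1; profitable direction is ZAR → AUD → GBP → MXN → ZAR.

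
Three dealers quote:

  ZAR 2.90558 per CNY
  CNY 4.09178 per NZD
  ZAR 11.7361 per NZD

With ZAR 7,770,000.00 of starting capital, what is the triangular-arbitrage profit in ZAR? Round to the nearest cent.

Profitable loop is ZAR → NZD → CNY → ZAR:
ZAR 7,770,000.00 ÷ 11.7361 = NZD 662,059.80
NZD 662,059.80 × 4.09178 = CNY 2,709,003.04
CNY 2,709,003.04 × 2.90558 = ZAR 7,871,225.06
Profit = ZAR 7,871,225.06 − ZAR 7,770,000.00

Profit: ZAR 101,225.06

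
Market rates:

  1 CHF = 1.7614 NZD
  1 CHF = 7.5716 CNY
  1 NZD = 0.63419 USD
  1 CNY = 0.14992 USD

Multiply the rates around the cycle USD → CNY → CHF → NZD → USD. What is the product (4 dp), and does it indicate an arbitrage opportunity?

Around USD → CNY → CHF → NZD → USD: 1 ÷ 0.14992 ÷ 7.5716 × 1.7614 × 0.63419 = 0.984079
Product < 1; profitable direction is USD → NZD → CHF → CNY → USD.

0.9841 (arbitrage exists)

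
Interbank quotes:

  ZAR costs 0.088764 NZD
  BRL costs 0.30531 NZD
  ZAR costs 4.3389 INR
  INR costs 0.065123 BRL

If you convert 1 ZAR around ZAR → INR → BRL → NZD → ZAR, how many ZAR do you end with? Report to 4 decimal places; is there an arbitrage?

Around ZAR → INR → BRL → NZD → ZAR: 1 × 4.3389 × 0.065123 × 0.30531 ÷ 0.088764 = 0.971892
Product < 1; profitable direction is ZAR → NZD → BRL → INR → ZAR.

0.9719 (arbitrage exists)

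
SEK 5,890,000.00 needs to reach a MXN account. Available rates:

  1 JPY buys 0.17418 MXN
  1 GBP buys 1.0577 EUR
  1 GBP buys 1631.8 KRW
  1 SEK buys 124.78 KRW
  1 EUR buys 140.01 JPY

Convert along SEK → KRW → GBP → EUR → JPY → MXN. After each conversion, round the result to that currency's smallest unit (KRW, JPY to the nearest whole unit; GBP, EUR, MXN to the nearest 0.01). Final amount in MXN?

SEK 5,890,000.00 × 124.78 = KRW 734,954,200
KRW 734,954,200 ÷ 1631.8 = GBP 450,394.78
GBP 450,394.78 × 1.0577 = EUR 476,382.56
EUR 476,382.56 × 140.01 = JPY 66,698,322
JPY 66,698,322 × 0.17418 = MXN 11,617,513.73

MXN 11,617,513.73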